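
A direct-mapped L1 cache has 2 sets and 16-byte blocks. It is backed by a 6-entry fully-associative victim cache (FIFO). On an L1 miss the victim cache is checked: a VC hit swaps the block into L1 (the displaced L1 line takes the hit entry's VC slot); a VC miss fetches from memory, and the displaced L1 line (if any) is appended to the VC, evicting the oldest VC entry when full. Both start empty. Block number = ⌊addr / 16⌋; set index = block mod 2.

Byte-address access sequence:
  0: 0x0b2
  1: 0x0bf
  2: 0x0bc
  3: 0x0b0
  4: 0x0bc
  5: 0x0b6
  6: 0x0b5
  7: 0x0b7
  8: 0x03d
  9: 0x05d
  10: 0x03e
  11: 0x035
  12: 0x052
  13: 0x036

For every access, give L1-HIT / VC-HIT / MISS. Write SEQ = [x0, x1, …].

SEQ = [MISS, L1-HIT, L1-HIT, L1-HIT, L1-HIT, L1-HIT, L1-HIT, L1-HIT, MISS, MISS, VC-HIT, L1-HIT, VC-HIT, VC-HIT]

0: 0xb2 (blk 11, set 1) → MISS  vc=[]
1: 0xbf (blk 11, set 1) → L1-HIT  vc=[]
2: 0xbc (blk 11, set 1) → L1-HIT  vc=[]
3: 0xb0 (blk 11, set 1) → L1-HIT  vc=[]
4: 0xbc (blk 11, set 1) → L1-HIT  vc=[]
5: 0xb6 (blk 11, set 1) → L1-HIT  vc=[]
6: 0xb5 (blk 11, set 1) → L1-HIT  vc=[]
7: 0xb7 (blk 11, set 1) → L1-HIT  vc=[]
8: 0x3d (blk 3, set 1) → MISS  vc=[11]
9: 0x5d (blk 5, set 1) → MISS  vc=[11, 3]
10: 0x3e (blk 3, set 1) → VC-HIT  vc=[11, 5]
11: 0x35 (blk 3, set 1) → L1-HIT  vc=[11, 5]
12: 0x52 (blk 5, set 1) → VC-HIT  vc=[11, 3]
13: 0x36 (blk 3, set 1) → VC-HIT  vc=[11, 5]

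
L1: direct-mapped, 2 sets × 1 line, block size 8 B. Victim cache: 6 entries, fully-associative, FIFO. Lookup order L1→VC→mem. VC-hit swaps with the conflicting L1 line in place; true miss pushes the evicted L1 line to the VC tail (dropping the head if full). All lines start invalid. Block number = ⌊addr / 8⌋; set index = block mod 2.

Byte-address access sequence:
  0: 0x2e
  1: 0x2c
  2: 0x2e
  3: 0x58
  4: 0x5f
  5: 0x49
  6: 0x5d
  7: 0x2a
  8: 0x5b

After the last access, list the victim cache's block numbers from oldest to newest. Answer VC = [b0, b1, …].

#0 0x2e→b5/s1 MISS; vc=[]
#1 0x2c→b5/s1 L1-HIT; vc=[]
#2 0x2e→b5/s1 L1-HIT; vc=[]
#3 0x58→b11/s1 MISS; vc=[5]
#4 0x5f→b11/s1 L1-HIT; vc=[5]
#5 0x49→b9/s1 MISS; vc=[5,11]
#6 0x5d→b11/s1 VC-HIT; vc=[5,9]
#7 0x2a→b5/s1 VC-HIT; vc=[11,9]
#8 0x5b→b11/s1 VC-HIT; vc=[5,9]

VC = [5, 9]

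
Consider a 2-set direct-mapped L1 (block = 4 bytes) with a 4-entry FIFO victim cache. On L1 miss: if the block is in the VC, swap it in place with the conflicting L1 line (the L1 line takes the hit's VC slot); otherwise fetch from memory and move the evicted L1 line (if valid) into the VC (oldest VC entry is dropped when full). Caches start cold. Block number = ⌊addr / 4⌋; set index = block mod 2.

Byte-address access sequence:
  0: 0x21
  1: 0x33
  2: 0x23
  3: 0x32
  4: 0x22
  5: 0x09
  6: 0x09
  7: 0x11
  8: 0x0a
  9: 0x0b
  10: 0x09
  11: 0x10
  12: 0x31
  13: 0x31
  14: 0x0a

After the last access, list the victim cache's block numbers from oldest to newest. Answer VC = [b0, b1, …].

  [0] addr=0x21 blk=8 s=0: MISS | VC []
  [1] addr=0x33 blk=12 s=0: MISS | VC [8]
  [2] addr=0x23 blk=8 s=0: VC-HIT | VC [12]
  [3] addr=0x32 blk=12 s=0: VC-HIT | VC [8]
  [4] addr=0x22 blk=8 s=0: VC-HIT | VC [12]
  [5] addr=0x9 blk=2 s=0: MISS | VC [12, 8]
  [6] addr=0x9 blk=2 s=0: L1-HIT | VC [12, 8]
  [7] addr=0x11 blk=4 s=0: MISS | VC [12, 8, 2]
  [8] addr=0xa blk=2 s=0: VC-HIT | VC [12, 8, 4]
  [9] addr=0xb blk=2 s=0: L1-HIT | VC [12, 8, 4]
  [10] addr=0x9 blk=2 s=0: L1-HIT | VC [12, 8, 4]
  [11] addr=0x10 blk=4 s=0: VC-HIT | VC [12, 8, 2]
  [12] addr=0x31 blk=12 s=0: VC-HIT | VC [4, 8, 2]
  [13] addr=0x31 blk=12 s=0: L1-HIT | VC [4, 8, 2]
  [14] addr=0xa blk=2 s=0: VC-HIT | VC [4, 8, 12]

VC = [4, 8, 12]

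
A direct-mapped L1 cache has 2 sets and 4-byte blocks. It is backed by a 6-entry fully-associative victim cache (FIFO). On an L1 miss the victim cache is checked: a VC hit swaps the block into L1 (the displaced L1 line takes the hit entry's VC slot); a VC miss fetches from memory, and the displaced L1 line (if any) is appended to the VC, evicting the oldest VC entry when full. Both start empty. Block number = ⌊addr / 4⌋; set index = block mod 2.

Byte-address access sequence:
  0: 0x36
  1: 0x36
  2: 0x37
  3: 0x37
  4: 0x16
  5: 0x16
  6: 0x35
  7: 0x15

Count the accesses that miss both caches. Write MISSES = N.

#0 0x36→b13/s1 MISS; vc=[]
#1 0x36→b13/s1 L1-HIT; vc=[]
#2 0x37→b13/s1 L1-HIT; vc=[]
#3 0x37→b13/s1 L1-HIT; vc=[]
#4 0x16→b5/s1 MISS; vc=[13]
#5 0x16→b5/s1 L1-HIT; vc=[13]
#6 0x35→b13/s1 VC-HIT; vc=[5]
#7 0x15→b5/s1 VC-HIT; vc=[13]

MISSES = 2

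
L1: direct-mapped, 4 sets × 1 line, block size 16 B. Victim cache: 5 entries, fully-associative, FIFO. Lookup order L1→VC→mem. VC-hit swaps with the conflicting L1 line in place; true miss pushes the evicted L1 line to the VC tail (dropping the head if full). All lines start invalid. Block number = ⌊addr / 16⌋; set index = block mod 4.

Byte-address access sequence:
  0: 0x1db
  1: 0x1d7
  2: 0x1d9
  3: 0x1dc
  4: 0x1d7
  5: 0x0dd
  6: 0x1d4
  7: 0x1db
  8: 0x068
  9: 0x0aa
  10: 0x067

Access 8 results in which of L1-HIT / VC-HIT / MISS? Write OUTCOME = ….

#0 0x1db→b29/s1 MISS; vc=[]
#1 0x1d7→b29/s1 L1-HIT; vc=[]
#2 0x1d9→b29/s1 L1-HIT; vc=[]
#3 0x1dc→b29/s1 L1-HIT; vc=[]
#4 0x1d7→b29/s1 L1-HIT; vc=[]
#5 0xdd→b13/s1 MISS; vc=[29]
#6 0x1d4→b29/s1 VC-HIT; vc=[13]
#7 0x1db→b29/s1 L1-HIT; vc=[13]
#8 0x68→b6/s2 MISS; vc=[13]
#9 0xaa→b10/s2 MISS; vc=[13,6]
#10 0x67→b6/s2 VC-HIT; vc=[13,10]

OUTCOME = MISS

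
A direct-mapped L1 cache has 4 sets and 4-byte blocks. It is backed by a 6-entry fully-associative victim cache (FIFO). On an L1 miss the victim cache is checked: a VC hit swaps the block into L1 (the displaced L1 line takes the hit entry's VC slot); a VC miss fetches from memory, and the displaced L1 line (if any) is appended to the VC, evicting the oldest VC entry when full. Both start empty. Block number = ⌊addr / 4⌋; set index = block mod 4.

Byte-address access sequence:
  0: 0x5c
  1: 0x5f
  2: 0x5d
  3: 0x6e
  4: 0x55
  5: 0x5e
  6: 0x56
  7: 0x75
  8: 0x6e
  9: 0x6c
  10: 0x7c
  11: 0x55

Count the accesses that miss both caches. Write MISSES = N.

MISSES = 5

  [0] addr=0x5c blk=23 s=3: MISS | VC []
  [1] addr=0x5f blk=23 s=3: L1-HIT | VC []
  [2] addr=0x5d blk=23 s=3: L1-HIT | VC []
  [3] addr=0x6e blk=27 s=3: MISS | VC [23]
  [4] addr=0x55 blk=21 s=1: MISS | VC [23]
  [5] addr=0x5e blk=23 s=3: VC-HIT | VC [27]
  [6] addr=0x56 blk=21 s=1: L1-HIT | VC [27]
  [7] addr=0x75 blk=29 s=1: MISS | VC [27, 21]
  [8] addr=0x6e blk=27 s=3: VC-HIT | VC [23, 21]
  [9] addr=0x6c blk=27 s=3: L1-HIT | VC [23, 21]
  [10] addr=0x7c blk=31 s=3: MISS | VC [23, 21, 27]
  [11] addr=0x55 blk=21 s=1: VC-HIT | VC [23, 29, 27]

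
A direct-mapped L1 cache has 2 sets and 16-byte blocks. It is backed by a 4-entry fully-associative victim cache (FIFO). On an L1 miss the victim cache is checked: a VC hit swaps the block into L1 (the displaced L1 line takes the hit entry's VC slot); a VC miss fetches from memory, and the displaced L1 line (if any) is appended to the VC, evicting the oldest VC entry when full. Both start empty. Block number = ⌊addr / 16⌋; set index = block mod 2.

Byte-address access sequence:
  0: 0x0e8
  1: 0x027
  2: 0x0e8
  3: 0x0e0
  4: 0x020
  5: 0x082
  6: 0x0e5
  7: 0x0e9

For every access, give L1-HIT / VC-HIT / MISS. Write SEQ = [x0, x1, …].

#0 0xe8→b14/s0 MISS; vc=[]
#1 0x27→b2/s0 MISS; vc=[14]
#2 0xe8→b14/s0 VC-HIT; vc=[2]
#3 0xe0→b14/s0 L1-HIT; vc=[2]
#4 0x20→b2/s0 VC-HIT; vc=[14]
#5 0x82→b8/s0 MISS; vc=[14,2]
#6 0xe5→b14/s0 VC-HIT; vc=[8,2]
#7 0xe9→b14/s0 L1-HIT; vc=[8,2]

SEQ = [MISS, MISS, VC-HIT, L1-HIT, VC-HIT, MISS, VC-HIT, L1-HIT]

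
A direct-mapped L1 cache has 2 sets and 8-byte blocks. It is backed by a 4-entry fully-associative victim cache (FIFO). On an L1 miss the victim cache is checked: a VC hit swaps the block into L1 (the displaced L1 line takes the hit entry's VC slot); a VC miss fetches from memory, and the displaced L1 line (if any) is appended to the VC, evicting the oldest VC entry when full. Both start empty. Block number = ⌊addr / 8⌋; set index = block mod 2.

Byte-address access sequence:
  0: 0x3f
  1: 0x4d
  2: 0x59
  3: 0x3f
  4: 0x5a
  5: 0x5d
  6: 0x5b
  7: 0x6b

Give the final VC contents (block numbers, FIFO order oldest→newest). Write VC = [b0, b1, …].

  [0] addr=0x3f blk=7 s=1: MISS | VC []
  [1] addr=0x4d blk=9 s=1: MISS | VC [7]
  [2] addr=0x59 blk=11 s=1: MISS | VC [7, 9]
  [3] addr=0x3f blk=7 s=1: VC-HIT | VC [11, 9]
  [4] addr=0x5a blk=11 s=1: VC-HIT | VC [7, 9]
  [5] addr=0x5d blk=11 s=1: L1-HIT | VC [7, 9]
  [6] addr=0x5b blk=11 s=1: L1-HIT | VC [7, 9]
  [7] addr=0x6b blk=13 s=1: MISS | VC [7, 9, 11]

VC = [7, 9, 11]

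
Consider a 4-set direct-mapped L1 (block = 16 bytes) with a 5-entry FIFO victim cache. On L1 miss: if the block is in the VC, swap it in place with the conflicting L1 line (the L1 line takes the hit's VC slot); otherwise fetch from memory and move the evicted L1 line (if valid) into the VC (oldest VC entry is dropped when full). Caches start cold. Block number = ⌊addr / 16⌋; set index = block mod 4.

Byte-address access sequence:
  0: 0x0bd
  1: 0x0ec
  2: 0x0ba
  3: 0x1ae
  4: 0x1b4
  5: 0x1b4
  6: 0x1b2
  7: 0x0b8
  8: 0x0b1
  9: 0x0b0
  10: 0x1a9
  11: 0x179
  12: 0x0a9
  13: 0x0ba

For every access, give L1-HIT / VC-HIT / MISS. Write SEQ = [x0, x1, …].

SEQ = [MISS, MISS, L1-HIT, MISS, MISS, L1-HIT, L1-HIT, VC-HIT, L1-HIT, L1-HIT, L1-HIT, MISS, MISS, VC-HIT]

  [0] addr=0xbd blk=11 s=3: MISS | VC []
  [1] addr=0xec blk=14 s=2: MISS | VC []
  [2] addr=0xba blk=11 s=3: L1-HIT | VC []
  [3] addr=0x1ae blk=26 s=2: MISS | VC [14]
  [4] addr=0x1b4 blk=27 s=3: MISS | VC [14, 11]
  [5] addr=0x1b4 blk=27 s=3: L1-HIT | VC [14, 11]
  [6] addr=0x1b2 blk=27 s=3: L1-HIT | VC [14, 11]
  [7] addr=0xb8 blk=11 s=3: VC-HIT | VC [14, 27]
  [8] addr=0xb1 blk=11 s=3: L1-HIT | VC [14, 27]
  [9] addr=0xb0 blk=11 s=3: L1-HIT | VC [14, 27]
  [10] addr=0x1a9 blk=26 s=2: L1-HIT | VC [14, 27]
  [11] addr=0x179 blk=23 s=3: MISS | VC [14, 27, 11]
  [12] addr=0xa9 blk=10 s=2: MISS | VC [14, 27, 11, 26]
  [13] addr=0xba blk=11 s=3: VC-HIT | VC [14, 27, 23, 26]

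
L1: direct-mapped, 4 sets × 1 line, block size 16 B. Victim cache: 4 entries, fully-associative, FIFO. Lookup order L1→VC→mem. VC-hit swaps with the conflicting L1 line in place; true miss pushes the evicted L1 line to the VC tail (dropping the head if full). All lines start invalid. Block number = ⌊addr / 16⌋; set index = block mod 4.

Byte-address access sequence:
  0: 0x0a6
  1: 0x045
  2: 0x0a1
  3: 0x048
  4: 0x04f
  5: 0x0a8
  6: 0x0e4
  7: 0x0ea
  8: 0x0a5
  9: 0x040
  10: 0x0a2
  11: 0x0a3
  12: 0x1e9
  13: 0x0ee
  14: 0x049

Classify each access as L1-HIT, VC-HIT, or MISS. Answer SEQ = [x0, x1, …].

  [0] addr=0xa6 blk=10 s=2: MISS | VC []
  [1] addr=0x45 blk=4 s=0: MISS | VC []
  [2] addr=0xa1 blk=10 s=2: L1-HIT | VC []
  [3] addr=0x48 blk=4 s=0: L1-HIT | VC []
  [4] addr=0x4f blk=4 s=0: L1-HIT | VC []
  [5] addr=0xa8 blk=10 s=2: L1-HIT | VC []
  [6] addr=0xe4 blk=14 s=2: MISS | VC [10]
  [7] addr=0xea blk=14 s=2: L1-HIT | VC [10]
  [8] addr=0xa5 blk=10 s=2: VC-HIT | VC [14]
  [9] addr=0x40 blk=4 s=0: L1-HIT | VC [14]
  [10] addr=0xa2 blk=10 s=2: L1-HIT | VC [14]
  [11] addr=0xa3 blk=10 s=2: L1-HIT | VC [14]
  [12] addr=0x1e9 blk=30 s=2: MISS | VC [14, 10]
  [13] addr=0xee blk=14 s=2: VC-HIT | VC [30, 10]
  [14] addr=0x49 blk=4 s=0: L1-HIT | VC [30, 10]

SEQ = [MISS, MISS, L1-HIT, L1-HIT, L1-HIT, L1-HIT, MISS, L1-HIT, VC-HIT, L1-HIT, L1-HIT, L1-HIT, MISS, VC-HIT, L1-HIT]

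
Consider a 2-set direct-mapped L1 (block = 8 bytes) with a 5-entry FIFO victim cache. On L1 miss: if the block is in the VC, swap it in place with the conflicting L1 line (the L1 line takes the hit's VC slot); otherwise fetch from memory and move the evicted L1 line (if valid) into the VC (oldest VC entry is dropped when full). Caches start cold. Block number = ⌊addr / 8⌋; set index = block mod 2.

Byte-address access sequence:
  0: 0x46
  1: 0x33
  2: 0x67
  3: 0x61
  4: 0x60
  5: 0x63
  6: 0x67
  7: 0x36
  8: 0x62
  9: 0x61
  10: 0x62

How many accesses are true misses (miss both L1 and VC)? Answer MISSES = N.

MISSES = 3

0: 0x46 (blk 8, set 0) → MISS  vc=[]
1: 0x33 (blk 6, set 0) → MISS  vc=[8]
2: 0x67 (blk 12, set 0) → MISS  vc=[8, 6]
3: 0x61 (blk 12, set 0) → L1-HIT  vc=[8, 6]
4: 0x60 (blk 12, set 0) → L1-HIT  vc=[8, 6]
5: 0x63 (blk 12, set 0) → L1-HIT  vc=[8, 6]
6: 0x67 (blk 12, set 0) → L1-HIT  vc=[8, 6]
7: 0x36 (blk 6, set 0) → VC-HIT  vc=[8, 12]
8: 0x62 (blk 12, set 0) → VC-HIT  vc=[8, 6]
9: 0x61 (blk 12, set 0) → L1-HIT  vc=[8, 6]
10: 0x62 (blk 12, set 0) → L1-HIT  vc=[8, 6]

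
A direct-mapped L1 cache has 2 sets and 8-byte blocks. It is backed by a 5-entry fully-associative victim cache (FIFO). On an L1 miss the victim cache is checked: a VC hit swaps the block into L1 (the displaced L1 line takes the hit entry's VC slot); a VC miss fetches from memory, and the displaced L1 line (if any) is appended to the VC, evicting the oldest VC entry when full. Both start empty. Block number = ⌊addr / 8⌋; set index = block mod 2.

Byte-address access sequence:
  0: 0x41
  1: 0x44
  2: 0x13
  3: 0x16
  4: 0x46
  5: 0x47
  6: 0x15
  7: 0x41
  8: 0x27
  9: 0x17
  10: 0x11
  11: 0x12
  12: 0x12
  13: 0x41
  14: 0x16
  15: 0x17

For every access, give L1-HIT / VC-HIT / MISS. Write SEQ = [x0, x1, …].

0: 0x41 (blk 8, set 0) → MISS  vc=[]
1: 0x44 (blk 8, set 0) → L1-HIT  vc=[]
2: 0x13 (blk 2, set 0) → MISS  vc=[8]
3: 0x16 (blk 2, set 0) → L1-HIT  vc=[8]
4: 0x46 (blk 8, set 0) → VC-HIT  vc=[2]
5: 0x47 (blk 8, set 0) → L1-HIT  vc=[2]
6: 0x15 (blk 2, set 0) → VC-HIT  vc=[8]
7: 0x41 (blk 8, set 0) → VC-HIT  vc=[2]
8: 0x27 (blk 4, set 0) → MISS  vc=[2, 8]
9: 0x17 (blk 2, set 0) → VC-HIT  vc=[4, 8]
10: 0x11 (blk 2, set 0) → L1-HIT  vc=[4, 8]
11: 0x12 (blk 2, set 0) → L1-HIT  vc=[4, 8]
12: 0x12 (blk 2, set 0) → L1-HIT  vc=[4, 8]
13: 0x41 (blk 8, set 0) → VC-HIT  vc=[4, 2]
14: 0x16 (blk 2, set 0) → VC-HIT  vc=[4, 8]
15: 0x17 (blk 2, set 0) → L1-HIT  vc=[4, 8]

SEQ = [MISS, L1-HIT, MISS, L1-HIT, VC-HIT, L1-HIT, VC-HIT, VC-HIT, MISS, VC-HIT, L1-HIT, L1-HIT, L1-HIT, VC-HIT, VC-HIT, L1-HIT]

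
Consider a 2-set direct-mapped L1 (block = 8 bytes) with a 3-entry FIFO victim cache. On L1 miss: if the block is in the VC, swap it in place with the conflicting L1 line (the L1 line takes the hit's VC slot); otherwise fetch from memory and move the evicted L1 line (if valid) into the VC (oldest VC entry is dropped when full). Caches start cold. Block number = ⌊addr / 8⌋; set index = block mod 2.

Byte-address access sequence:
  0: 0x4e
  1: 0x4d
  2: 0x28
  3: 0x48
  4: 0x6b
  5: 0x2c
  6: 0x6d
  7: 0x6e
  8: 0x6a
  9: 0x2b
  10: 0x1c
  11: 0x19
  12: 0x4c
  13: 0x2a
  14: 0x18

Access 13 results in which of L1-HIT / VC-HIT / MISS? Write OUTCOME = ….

0: 0x4e (blk 9, set 1) → MISS  vc=[]
1: 0x4d (blk 9, set 1) → L1-HIT  vc=[]
2: 0x28 (blk 5, set 1) → MISS  vc=[9]
3: 0x48 (blk 9, set 1) → VC-HIT  vc=[5]
4: 0x6b (blk 13, set 1) → MISS  vc=[5, 9]
5: 0x2c (blk 5, set 1) → VC-HIT  vc=[13, 9]
6: 0x6d (blk 13, set 1) → VC-HIT  vc=[5, 9]
7: 0x6e (blk 13, set 1) → L1-HIT  vc=[5, 9]
8: 0x6a (blk 13, set 1) → L1-HIT  vc=[5, 9]
9: 0x2b (blk 5, set 1) → VC-HIT  vc=[13, 9]
10: 0x1c (blk 3, set 1) → MISS  vc=[13, 9, 5]
11: 0x19 (blk 3, set 1) → L1-HIT  vc=[13, 9, 5]
12: 0x4c (blk 9, set 1) → VC-HIT  vc=[13, 3, 5]
13: 0x2a (blk 5, set 1) → VC-HIT  vc=[13, 3, 9]
14: 0x18 (blk 3, set 1) → VC-HIT  vc=[13, 5, 9]

OUTCOME = VC-HIT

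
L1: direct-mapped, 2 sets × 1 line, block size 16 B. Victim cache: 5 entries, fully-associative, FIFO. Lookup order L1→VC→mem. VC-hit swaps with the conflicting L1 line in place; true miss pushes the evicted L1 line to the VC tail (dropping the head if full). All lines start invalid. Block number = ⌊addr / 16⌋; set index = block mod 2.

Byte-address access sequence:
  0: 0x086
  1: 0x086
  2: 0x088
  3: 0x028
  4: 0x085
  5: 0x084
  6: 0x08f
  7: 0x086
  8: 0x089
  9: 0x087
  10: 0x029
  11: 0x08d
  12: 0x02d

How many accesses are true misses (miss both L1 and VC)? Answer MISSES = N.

  [0] addr=0x86 blk=8 s=0: MISS | VC []
  [1] addr=0x86 blk=8 s=0: L1-HIT | VC []
  [2] addr=0x88 blk=8 s=0: L1-HIT | VC []
  [3] addr=0x28 blk=2 s=0: MISS | VC [8]
  [4] addr=0x85 blk=8 s=0: VC-HIT | VC [2]
  [5] addr=0x84 blk=8 s=0: L1-HIT | VC [2]
  [6] addr=0x8f blk=8 s=0: L1-HIT | VC [2]
  [7] addr=0x86 blk=8 s=0: L1-HIT | VC [2]
  [8] addr=0x89 blk=8 s=0: L1-HIT | VC [2]
  [9] addr=0x87 blk=8 s=0: L1-HIT | VC [2]
  [10] addr=0x29 blk=2 s=0: VC-HIT | VC [8]
  [11] addr=0x8d blk=8 s=0: VC-HIT | VC [2]
  [12] addr=0x2d blk=2 s=0: VC-HIT | VC [8]

MISSES = 2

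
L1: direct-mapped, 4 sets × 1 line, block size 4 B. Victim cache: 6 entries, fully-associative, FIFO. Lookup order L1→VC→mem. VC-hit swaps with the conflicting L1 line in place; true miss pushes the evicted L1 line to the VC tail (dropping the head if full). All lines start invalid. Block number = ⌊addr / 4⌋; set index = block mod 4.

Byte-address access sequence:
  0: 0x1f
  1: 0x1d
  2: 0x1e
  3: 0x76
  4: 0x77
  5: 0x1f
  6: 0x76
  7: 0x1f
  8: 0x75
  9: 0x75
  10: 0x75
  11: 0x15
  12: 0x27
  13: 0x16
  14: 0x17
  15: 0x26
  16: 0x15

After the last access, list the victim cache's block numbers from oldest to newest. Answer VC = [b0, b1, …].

  [0] addr=0x1f blk=7 s=3: MISS | VC []
  [1] addr=0x1d blk=7 s=3: L1-HIT | VC []
  [2] addr=0x1e blk=7 s=3: L1-HIT | VC []
  [3] addr=0x76 blk=29 s=1: MISS | VC []
  [4] addr=0x77 blk=29 s=1: L1-HIT | VC []
  [5] addr=0x1f blk=7 s=3: L1-HIT | VC []
  [6] addr=0x76 blk=29 s=1: L1-HIT | VC []
  [7] addr=0x1f blk=7 s=3: L1-HIT | VC []
  [8] addr=0x75 blk=29 s=1: L1-HIT | VC []
  [9] addr=0x75 blk=29 s=1: L1-HIT | VC []
  [10] addr=0x75 blk=29 s=1: L1-HIT | VC []
  [11] addr=0x15 blk=5 s=1: MISS | VC [29]
  [12] addr=0x27 blk=9 s=1: MISS | VC [29, 5]
  [13] addr=0x16 blk=5 s=1: VC-HIT | VC [29, 9]
  [14] addr=0x17 blk=5 s=1: L1-HIT | VC [29, 9]
  [15] addr=0x26 blk=9 s=1: VC-HIT | VC [29, 5]
  [16] addr=0x15 blk=5 s=1: VC-HIT | VC [29, 9]

VC = [29, 9]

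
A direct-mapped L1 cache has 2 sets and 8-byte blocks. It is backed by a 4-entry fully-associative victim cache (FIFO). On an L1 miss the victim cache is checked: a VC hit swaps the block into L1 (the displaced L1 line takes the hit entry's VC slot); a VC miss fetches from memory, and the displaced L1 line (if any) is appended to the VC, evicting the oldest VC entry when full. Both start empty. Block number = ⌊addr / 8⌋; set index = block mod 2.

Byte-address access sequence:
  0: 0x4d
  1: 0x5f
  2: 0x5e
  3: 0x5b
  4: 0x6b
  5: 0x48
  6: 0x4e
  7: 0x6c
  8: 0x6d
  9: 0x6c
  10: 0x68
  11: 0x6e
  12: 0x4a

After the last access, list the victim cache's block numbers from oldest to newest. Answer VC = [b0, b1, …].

  [0] addr=0x4d blk=9 s=1: MISS | VC []
  [1] addr=0x5f blk=11 s=1: MISS | VC [9]
  [2] addr=0x5e blk=11 s=1: L1-HIT | VC [9]
  [3] addr=0x5b blk=11 s=1: L1-HIT | VC [9]
  [4] addr=0x6b blk=13 s=1: MISS | VC [9, 11]
  [5] addr=0x48 blk=9 s=1: VC-HIT | VC [13, 11]
  [6] addr=0x4e blk=9 s=1: L1-HIT | VC [13, 11]
  [7] addr=0x6c blk=13 s=1: VC-HIT | VC [9, 11]
  [8] addr=0x6d blk=13 s=1: L1-HIT | VC [9, 11]
  [9] addr=0x6c blk=13 s=1: L1-HIT | VC [9, 11]
  [10] addr=0x68 blk=13 s=1: L1-HIT | VC [9, 11]
  [11] addr=0x6e blk=13 s=1: L1-HIT | VC [9, 11]
  [12] addr=0x4a blk=9 s=1: VC-HIT | VC [13, 11]

VC = [13, 11]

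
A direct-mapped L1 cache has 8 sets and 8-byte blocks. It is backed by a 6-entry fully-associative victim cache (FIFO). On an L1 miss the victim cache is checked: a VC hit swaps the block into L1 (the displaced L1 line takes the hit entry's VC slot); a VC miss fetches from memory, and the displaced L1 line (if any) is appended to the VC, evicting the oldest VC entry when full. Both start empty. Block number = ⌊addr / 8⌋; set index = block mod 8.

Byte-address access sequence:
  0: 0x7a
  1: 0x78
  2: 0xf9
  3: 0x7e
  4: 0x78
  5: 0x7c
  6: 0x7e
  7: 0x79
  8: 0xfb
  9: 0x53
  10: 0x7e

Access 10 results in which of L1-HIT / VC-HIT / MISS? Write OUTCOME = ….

  [0] addr=0x7a blk=15 s=7: MISS | VC []
  [1] addr=0x78 blk=15 s=7: L1-HIT | VC []
  [2] addr=0xf9 blk=31 s=7: MISS | VC [15]
  [3] addr=0x7e blk=15 s=7: VC-HIT | VC [31]
  [4] addr=0x78 blk=15 s=7: L1-HIT | VC [31]
  [5] addr=0x7c blk=15 s=7: L1-HIT | VC [31]
  [6] addr=0x7e blk=15 s=7: L1-HIT | VC [31]
  [7] addr=0x79 blk=15 s=7: L1-HIT | VC [31]
  [8] addr=0xfb blk=31 s=7: VC-HIT | VC [15]
  [9] addr=0x53 blk=10 s=2: MISS | VC [15]
  [10] addr=0x7e blk=15 s=7: VC-HIT | VC [31]

OUTCOME = VC-HIT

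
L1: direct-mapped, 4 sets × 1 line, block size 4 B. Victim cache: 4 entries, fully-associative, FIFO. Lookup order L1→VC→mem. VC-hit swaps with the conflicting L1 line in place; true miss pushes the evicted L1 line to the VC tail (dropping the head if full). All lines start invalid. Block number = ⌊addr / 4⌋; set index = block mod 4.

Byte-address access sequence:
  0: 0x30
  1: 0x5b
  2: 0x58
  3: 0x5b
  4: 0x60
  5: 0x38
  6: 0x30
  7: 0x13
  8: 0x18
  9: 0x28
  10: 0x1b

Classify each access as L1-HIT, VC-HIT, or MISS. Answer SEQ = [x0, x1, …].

#0 0x30→b12/s0 MISS; vc=[]
#1 0x5b→b22/s2 MISS; vc=[]
#2 0x58→b22/s2 L1-HIT; vc=[]
#3 0x5b→b22/s2 L1-HIT; vc=[]
#4 0x60→b24/s0 MISS; vc=[12]
#5 0x38→b14/s2 MISS; vc=[12,22]
#6 0x30→b12/s0 VC-HIT; vc=[24,22]
#7 0x13→b4/s0 MISS; vc=[24,22,12]
#8 0x18→b6/s2 MISS; vc=[24,22,12,14]
#9 0x28→b10/s2 MISS; vc=[22,12,14,6]
#10 0x1b→b6/s2 VC-HIT; vc=[22,12,14,10]

SEQ = [MISS, MISS, L1-HIT, L1-HIT, MISS, MISS, VC-HIT, MISS, MISS, MISS, VC-HIT]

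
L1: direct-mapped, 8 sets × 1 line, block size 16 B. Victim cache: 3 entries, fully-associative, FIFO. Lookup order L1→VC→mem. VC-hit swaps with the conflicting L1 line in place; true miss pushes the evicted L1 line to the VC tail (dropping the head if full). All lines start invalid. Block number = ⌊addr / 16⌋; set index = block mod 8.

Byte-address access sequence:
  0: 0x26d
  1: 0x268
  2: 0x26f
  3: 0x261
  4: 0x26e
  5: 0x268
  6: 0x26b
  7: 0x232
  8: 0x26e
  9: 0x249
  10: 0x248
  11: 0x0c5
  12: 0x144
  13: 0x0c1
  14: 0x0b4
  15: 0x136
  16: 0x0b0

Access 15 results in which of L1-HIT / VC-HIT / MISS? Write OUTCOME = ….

0: 0x26d (blk 38, set 6) → MISS  vc=[]
1: 0x268 (blk 38, set 6) → L1-HIT  vc=[]
2: 0x26f (blk 38, set 6) → L1-HIT  vc=[]
3: 0x261 (blk 38, set 6) → L1-HIT  vc=[]
4: 0x26e (blk 38, set 6) → L1-HIT  vc=[]
5: 0x268 (blk 38, set 6) → L1-HIT  vc=[]
6: 0x26b (blk 38, set 6) → L1-HIT  vc=[]
7: 0x232 (blk 35, set 3) → MISS  vc=[]
8: 0x26e (blk 38, set 6) → L1-HIT  vc=[]
9: 0x249 (blk 36, set 4) → MISS  vc=[]
10: 0x248 (blk 36, set 4) → L1-HIT  vc=[]
11: 0xc5 (blk 12, set 4) → MISS  vc=[36]
12: 0x144 (blk 20, set 4) → MISS  vc=[36, 12]
13: 0xc1 (blk 12, set 4) → VC-HIT  vc=[36, 20]
14: 0xb4 (blk 11, set 3) → MISS  vc=[36, 20, 35]
15: 0x136 (blk 19, set 3) → MISS  vc=[20, 35, 11]
16: 0xb0 (blk 11, set 3) → VC-HIT  vc=[20, 35, 19]

OUTCOME = MISS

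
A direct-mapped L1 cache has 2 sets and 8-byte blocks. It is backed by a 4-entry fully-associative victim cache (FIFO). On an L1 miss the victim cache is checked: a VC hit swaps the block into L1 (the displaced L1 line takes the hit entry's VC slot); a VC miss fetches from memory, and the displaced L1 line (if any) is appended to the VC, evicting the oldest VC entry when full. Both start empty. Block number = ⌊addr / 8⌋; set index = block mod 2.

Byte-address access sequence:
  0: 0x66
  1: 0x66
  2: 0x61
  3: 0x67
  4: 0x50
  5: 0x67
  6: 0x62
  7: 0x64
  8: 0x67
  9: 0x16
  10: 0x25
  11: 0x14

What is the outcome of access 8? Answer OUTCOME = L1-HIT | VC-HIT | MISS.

OUTCOME = L1-HIT

  [0] addr=0x66 blk=12 s=0: MISS | VC []
  [1] addr=0x66 blk=12 s=0: L1-HIT | VC []
  [2] addr=0x61 blk=12 s=0: L1-HIT | VC []
  [3] addr=0x67 blk=12 s=0: L1-HIT | VC []
  [4] addr=0x50 blk=10 s=0: MISS | VC [12]
  [5] addr=0x67 blk=12 s=0: VC-HIT | VC [10]
  [6] addr=0x62 blk=12 s=0: L1-HIT | VC [10]
  [7] addr=0x64 blk=12 s=0: L1-HIT | VC [10]
  [8] addr=0x67 blk=12 s=0: L1-HIT | VC [10]
  [9] addr=0x16 blk=2 s=0: MISS | VC [10, 12]
  [10] addr=0x25 blk=4 s=0: MISS | VC [10, 12, 2]
  [11] addr=0x14 blk=2 s=0: VC-HIT | VC [10, 12, 4]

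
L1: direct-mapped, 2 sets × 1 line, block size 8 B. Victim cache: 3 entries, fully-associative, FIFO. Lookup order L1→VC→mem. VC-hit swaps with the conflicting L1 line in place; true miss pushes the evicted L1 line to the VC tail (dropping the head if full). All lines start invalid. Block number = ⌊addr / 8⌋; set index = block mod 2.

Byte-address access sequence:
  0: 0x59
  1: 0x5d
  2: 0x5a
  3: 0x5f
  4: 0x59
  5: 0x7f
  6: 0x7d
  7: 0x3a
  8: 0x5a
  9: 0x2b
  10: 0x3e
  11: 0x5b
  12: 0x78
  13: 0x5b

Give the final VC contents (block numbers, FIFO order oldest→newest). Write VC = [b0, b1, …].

VC = [5, 15, 7]

0: 0x59 (blk 11, set 1) → MISS  vc=[]
1: 0x5d (blk 11, set 1) → L1-HIT  vc=[]
2: 0x5a (blk 11, set 1) → L1-HIT  vc=[]
3: 0x5f (blk 11, set 1) → L1-HIT  vc=[]
4: 0x59 (blk 11, set 1) → L1-HIT  vc=[]
5: 0x7f (blk 15, set 1) → MISS  vc=[11]
6: 0x7d (blk 15, set 1) → L1-HIT  vc=[11]
7: 0x3a (blk 7, set 1) → MISS  vc=[11, 15]
8: 0x5a (blk 11, set 1) → VC-HIT  vc=[7, 15]
9: 0x2b (blk 5, set 1) → MISS  vc=[7, 15, 11]
10: 0x3e (blk 7, set 1) → VC-HIT  vc=[5, 15, 11]
11: 0x5b (blk 11, set 1) → VC-HIT  vc=[5, 15, 7]
12: 0x78 (blk 15, set 1) → VC-HIT  vc=[5, 11, 7]
13: 0x5b (blk 11, set 1) → VC-HIT  vc=[5, 15, 7]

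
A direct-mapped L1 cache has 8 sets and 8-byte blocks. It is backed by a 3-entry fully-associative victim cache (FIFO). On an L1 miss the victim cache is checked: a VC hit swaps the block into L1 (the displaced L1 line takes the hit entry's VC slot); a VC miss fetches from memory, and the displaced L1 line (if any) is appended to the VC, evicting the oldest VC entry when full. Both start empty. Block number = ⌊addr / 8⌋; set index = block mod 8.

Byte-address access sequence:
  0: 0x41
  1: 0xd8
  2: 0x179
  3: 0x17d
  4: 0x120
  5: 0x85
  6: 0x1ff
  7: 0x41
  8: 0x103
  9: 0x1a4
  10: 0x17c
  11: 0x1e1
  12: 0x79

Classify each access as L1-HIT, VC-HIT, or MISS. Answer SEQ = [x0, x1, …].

SEQ = [MISS, MISS, MISS, L1-HIT, MISS, MISS, MISS, VC-HIT, MISS, MISS, VC-HIT, MISS, MISS]

0: 0x41 (blk 8, set 0) → MISS  vc=[]
1: 0xd8 (blk 27, set 3) → MISS  vc=[]
2: 0x179 (blk 47, set 7) → MISS  vc=[]
3: 0x17d (blk 47, set 7) → L1-HIT  vc=[]
4: 0x120 (blk 36, set 4) → MISS  vc=[]
5: 0x85 (blk 16, set 0) → MISS  vc=[8]
6: 0x1ff (blk 63, set 7) → MISS  vc=[8, 47]
7: 0x41 (blk 8, set 0) → VC-HIT  vc=[16, 47]
8: 0x103 (blk 32, set 0) → MISS  vc=[16, 47, 8]
9: 0x1a4 (blk 52, set 4) → MISS  vc=[47, 8, 36]
10: 0x17c (blk 47, set 7) → VC-HIT  vc=[63, 8, 36]
11: 0x1e1 (blk 60, set 4) → MISS  vc=[8, 36, 52]
12: 0x79 (blk 15, set 7) → MISS  vc=[36, 52, 47]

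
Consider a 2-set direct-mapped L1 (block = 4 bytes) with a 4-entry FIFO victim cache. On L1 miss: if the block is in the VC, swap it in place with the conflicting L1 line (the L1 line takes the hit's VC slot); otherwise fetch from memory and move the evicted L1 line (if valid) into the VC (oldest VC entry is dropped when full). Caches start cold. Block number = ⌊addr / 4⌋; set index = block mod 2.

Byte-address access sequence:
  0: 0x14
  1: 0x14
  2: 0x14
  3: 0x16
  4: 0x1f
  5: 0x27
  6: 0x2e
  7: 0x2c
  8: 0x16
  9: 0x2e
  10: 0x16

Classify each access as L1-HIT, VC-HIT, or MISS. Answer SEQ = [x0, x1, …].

SEQ = [MISS, L1-HIT, L1-HIT, L1-HIT, MISS, MISS, MISS, L1-HIT, VC-HIT, VC-HIT, VC-HIT]

#0 0x14→b5/s1 MISS; vc=[]
#1 0x14→b5/s1 L1-HIT; vc=[]
#2 0x14→b5/s1 L1-HIT; vc=[]
#3 0x16→b5/s1 L1-HIT; vc=[]
#4 0x1f→b7/s1 MISS; vc=[5]
#5 0x27→b9/s1 MISS; vc=[5,7]
#6 0x2e→b11/s1 MISS; vc=[5,7,9]
#7 0x2c→b11/s1 L1-HIT; vc=[5,7,9]
#8 0x16→b5/s1 VC-HIT; vc=[11,7,9]
#9 0x2e→b11/s1 VC-HIT; vc=[5,7,9]
#10 0x16→b5/s1 VC-HIT; vc=[11,7,9]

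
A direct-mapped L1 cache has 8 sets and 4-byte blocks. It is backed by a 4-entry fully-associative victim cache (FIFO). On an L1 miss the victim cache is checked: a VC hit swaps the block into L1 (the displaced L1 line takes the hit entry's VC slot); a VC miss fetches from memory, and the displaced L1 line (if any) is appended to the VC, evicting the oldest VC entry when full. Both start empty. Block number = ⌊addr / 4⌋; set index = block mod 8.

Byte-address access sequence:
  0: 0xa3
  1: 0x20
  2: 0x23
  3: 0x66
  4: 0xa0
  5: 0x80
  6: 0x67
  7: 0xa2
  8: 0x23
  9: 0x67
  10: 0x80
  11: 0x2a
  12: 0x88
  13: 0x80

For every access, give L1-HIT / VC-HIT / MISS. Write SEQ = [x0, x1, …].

SEQ = [MISS, MISS, L1-HIT, MISS, VC-HIT, MISS, L1-HIT, VC-HIT, VC-HIT, L1-HIT, VC-HIT, MISS, MISS, L1-HIT]

#0 0xa3→b40/s0 MISS; vc=[]
#1 0x20→b8/s0 MISS; vc=[40]
#2 0x23→b8/s0 L1-HIT; vc=[40]
#3 0x66→b25/s1 MISS; vc=[40]
#4 0xa0→b40/s0 VC-HIT; vc=[8]
#5 0x80→b32/s0 MISS; vc=[8,40]
#6 0x67→b25/s1 L1-HIT; vc=[8,40]
#7 0xa2→b40/s0 VC-HIT; vc=[8,32]
#8 0x23→b8/s0 VC-HIT; vc=[40,32]
#9 0x67→b25/s1 L1-HIT; vc=[40,32]
#10 0x80→b32/s0 VC-HIT; vc=[40,8]
#11 0x2a→b10/s2 MISS; vc=[40,8]
#12 0x88→b34/s2 MISS; vc=[40,8,10]
#13 0x80→b32/s0 L1-HIT; vc=[40,8,10]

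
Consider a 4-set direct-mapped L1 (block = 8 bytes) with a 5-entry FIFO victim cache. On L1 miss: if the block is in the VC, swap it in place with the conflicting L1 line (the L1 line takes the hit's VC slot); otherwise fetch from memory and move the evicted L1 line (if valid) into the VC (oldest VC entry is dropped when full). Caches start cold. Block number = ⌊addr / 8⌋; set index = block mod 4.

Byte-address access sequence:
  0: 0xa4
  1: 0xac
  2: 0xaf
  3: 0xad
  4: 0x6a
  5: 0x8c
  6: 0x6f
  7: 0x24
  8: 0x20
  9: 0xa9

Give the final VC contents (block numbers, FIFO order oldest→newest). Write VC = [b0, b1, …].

VC = [13, 17, 20]

0: 0xa4 (blk 20, set 0) → MISS  vc=[]
1: 0xac (blk 21, set 1) → MISS  vc=[]
2: 0xaf (blk 21, set 1) → L1-HIT  vc=[]
3: 0xad (blk 21, set 1) → L1-HIT  vc=[]
4: 0x6a (blk 13, set 1) → MISS  vc=[21]
5: 0x8c (blk 17, set 1) → MISS  vc=[21, 13]
6: 0x6f (blk 13, set 1) → VC-HIT  vc=[21, 17]
7: 0x24 (blk 4, set 0) → MISS  vc=[21, 17, 20]
8: 0x20 (blk 4, set 0) → L1-HIT  vc=[21, 17, 20]
9: 0xa9 (blk 21, set 1) → VC-HIT  vc=[13, 17, 20]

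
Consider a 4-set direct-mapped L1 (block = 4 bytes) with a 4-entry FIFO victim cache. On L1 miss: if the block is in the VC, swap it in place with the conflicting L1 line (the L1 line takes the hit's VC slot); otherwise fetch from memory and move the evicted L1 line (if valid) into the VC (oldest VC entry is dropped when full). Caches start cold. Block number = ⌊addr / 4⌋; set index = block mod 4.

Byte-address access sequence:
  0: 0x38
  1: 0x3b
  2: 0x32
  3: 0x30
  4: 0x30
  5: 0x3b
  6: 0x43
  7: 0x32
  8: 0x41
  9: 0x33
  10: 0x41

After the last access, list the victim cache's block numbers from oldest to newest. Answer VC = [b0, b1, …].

VC = [12]

0: 0x38 (blk 14, set 2) → MISS  vc=[]
1: 0x3b (blk 14, set 2) → L1-HIT  vc=[]
2: 0x32 (blk 12, set 0) → MISS  vc=[]
3: 0x30 (blk 12, set 0) → L1-HIT  vc=[]
4: 0x30 (blk 12, set 0) → L1-HIT  vc=[]
5: 0x3b (blk 14, set 2) → L1-HIT  vc=[]
6: 0x43 (blk 16, set 0) → MISS  vc=[12]
7: 0x32 (blk 12, set 0) → VC-HIT  vc=[16]
8: 0x41 (blk 16, set 0) → VC-HIT  vc=[12]
9: 0x33 (blk 12, set 0) → VC-HIT  vc=[16]
10: 0x41 (blk 16, set 0) → VC-HIT  vc=[12]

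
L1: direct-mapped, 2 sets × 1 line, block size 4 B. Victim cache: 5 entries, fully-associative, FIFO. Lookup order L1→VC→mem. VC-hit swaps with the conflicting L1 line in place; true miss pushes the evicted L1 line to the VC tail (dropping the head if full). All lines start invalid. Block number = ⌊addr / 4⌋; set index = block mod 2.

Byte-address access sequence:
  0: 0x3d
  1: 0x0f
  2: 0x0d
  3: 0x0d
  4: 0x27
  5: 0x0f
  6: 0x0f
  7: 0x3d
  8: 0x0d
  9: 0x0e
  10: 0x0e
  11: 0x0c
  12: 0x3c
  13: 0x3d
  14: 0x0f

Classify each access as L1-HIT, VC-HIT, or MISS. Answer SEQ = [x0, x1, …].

SEQ = [MISS, MISS, L1-HIT, L1-HIT, MISS, VC-HIT, L1-HIT, VC-HIT, VC-HIT, L1-HIT, L1-HIT, L1-HIT, VC-HIT, L1-HIT, VC-HIT]

  [0] addr=0x3d blk=15 s=1: MISS | VC []
  [1] addr=0xf blk=3 s=1: MISS | VC [15]
  [2] addr=0xd blk=3 s=1: L1-HIT | VC [15]
  [3] addr=0xd blk=3 s=1: L1-HIT | VC [15]
  [4] addr=0x27 blk=9 s=1: MISS | VC [15, 3]
  [5] addr=0xf blk=3 s=1: VC-HIT | VC [15, 9]
  [6] addr=0xf blk=3 s=1: L1-HIT | VC [15, 9]
  [7] addr=0x3d blk=15 s=1: VC-HIT | VC [3, 9]
  [8] addr=0xd blk=3 s=1: VC-HIT | VC [15, 9]
  [9] addr=0xe blk=3 s=1: L1-HIT | VC [15, 9]
  [10] addr=0xe blk=3 s=1: L1-HIT | VC [15, 9]
  [11] addr=0xc blk=3 s=1: L1-HIT | VC [15, 9]
  [12] addr=0x3c blk=15 s=1: VC-HIT | VC [3, 9]
  [13] addr=0x3d blk=15 s=1: L1-HIT | VC [3, 9]
  [14] addr=0xf blk=3 s=1: VC-HIT | VC [15, 9]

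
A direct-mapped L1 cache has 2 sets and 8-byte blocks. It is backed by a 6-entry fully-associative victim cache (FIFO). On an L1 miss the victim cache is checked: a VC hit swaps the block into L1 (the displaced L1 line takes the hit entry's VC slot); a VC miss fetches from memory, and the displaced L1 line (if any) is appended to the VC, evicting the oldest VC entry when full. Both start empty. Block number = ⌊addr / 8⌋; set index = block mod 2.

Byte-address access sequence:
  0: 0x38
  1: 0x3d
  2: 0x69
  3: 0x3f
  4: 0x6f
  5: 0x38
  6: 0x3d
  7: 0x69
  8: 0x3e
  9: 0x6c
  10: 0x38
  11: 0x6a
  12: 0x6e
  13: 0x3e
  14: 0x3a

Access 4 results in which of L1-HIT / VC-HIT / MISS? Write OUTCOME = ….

OUTCOME = VC-HIT

#0 0x38→b7/s1 MISS; vc=[]
#1 0x3d→b7/s1 L1-HIT; vc=[]
#2 0x69→b13/s1 MISS; vc=[7]
#3 0x3f→b7/s1 VC-HIT; vc=[13]
#4 0x6f→b13/s1 VC-HIT; vc=[7]
#5 0x38→b7/s1 VC-HIT; vc=[13]
#6 0x3d→b7/s1 L1-HIT; vc=[13]
#7 0x69→b13/s1 VC-HIT; vc=[7]
#8 0x3e→b7/s1 VC-HIT; vc=[13]
#9 0x6c→b13/s1 VC-HIT; vc=[7]
#10 0x38→b7/s1 VC-HIT; vc=[13]
#11 0x6a→b13/s1 VC-HIT; vc=[7]
#12 0x6e→b13/s1 L1-HIT; vc=[7]
#13 0x3e→b7/s1 VC-HIT; vc=[13]
#14 0x3a→b7/s1 L1-HIT; vc=[13]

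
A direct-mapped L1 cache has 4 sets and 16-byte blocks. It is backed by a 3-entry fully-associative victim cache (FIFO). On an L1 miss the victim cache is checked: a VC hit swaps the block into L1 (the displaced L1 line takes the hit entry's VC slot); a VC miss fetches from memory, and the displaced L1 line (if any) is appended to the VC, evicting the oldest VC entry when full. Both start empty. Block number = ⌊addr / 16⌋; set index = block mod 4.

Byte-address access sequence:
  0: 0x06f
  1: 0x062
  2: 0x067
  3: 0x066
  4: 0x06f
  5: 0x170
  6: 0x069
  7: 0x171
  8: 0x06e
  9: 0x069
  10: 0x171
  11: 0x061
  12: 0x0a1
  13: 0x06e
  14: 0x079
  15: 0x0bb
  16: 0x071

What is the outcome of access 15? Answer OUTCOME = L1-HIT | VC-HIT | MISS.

  [0] addr=0x6f blk=6 s=2: MISS | VC []
  [1] addr=0x62 blk=6 s=2: L1-HIT | VC []
  [2] addr=0x67 blk=6 s=2: L1-HIT | VC []
  [3] addr=0x66 blk=6 s=2: L1-HIT | VC []
  [4] addr=0x6f blk=6 s=2: L1-HIT | VC []
  [5] addr=0x170 blk=23 s=3: MISS | VC []
  [6] addr=0x69 blk=6 s=2: L1-HIT | VC []
  [7] addr=0x171 blk=23 s=3: L1-HIT | VC []
  [8] addr=0x6e blk=6 s=2: L1-HIT | VC []
  [9] addr=0x69 blk=6 s=2: L1-HIT | VC []
  [10] addr=0x171 blk=23 s=3: L1-HIT | VC []
  [11] addr=0x61 blk=6 s=2: L1-HIT | VC []
  [12] addr=0xa1 blk=10 s=2: MISS | VC [6]
  [13] addr=0x6e blk=6 s=2: VC-HIT | VC [10]
  [14] addr=0x79 blk=7 s=3: MISS | VC [10, 23]
  [15] addr=0xbb blk=11 s=3: MISS | VC [10, 23, 7]
  [16] addr=0x71 blk=7 s=3: VC-HIT | VC [10, 23, 11]

OUTCOME = MISS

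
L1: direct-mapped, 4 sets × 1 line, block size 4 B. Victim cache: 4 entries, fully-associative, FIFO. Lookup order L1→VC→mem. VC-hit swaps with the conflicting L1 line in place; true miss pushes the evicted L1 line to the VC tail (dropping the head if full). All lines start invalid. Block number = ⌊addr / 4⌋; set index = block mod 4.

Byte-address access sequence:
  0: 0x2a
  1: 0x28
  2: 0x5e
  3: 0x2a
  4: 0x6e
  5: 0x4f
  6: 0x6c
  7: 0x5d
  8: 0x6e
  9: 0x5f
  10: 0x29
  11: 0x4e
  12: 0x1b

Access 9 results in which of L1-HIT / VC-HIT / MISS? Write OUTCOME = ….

OUTCOME = VC-HIT

  [0] addr=0x2a blk=10 s=2: MISS | VC []
  [1] addr=0x28 blk=10 s=2: L1-HIT | VC []
  [2] addr=0x5e blk=23 s=3: MISS | VC []
  [3] addr=0x2a blk=10 s=2: L1-HIT | VC []
  [4] addr=0x6e blk=27 s=3: MISS | VC [23]
  [5] addr=0x4f blk=19 s=3: MISS | VC [23, 27]
  [6] addr=0x6c blk=27 s=3: VC-HIT | VC [23, 19]
  [7] addr=0x5d blk=23 s=3: VC-HIT | VC [27, 19]
  [8] addr=0x6e blk=27 s=3: VC-HIT | VC [23, 19]
  [9] addr=0x5f blk=23 s=3: VC-HIT | VC [27, 19]
  [10] addr=0x29 blk=10 s=2: L1-HIT | VC [27, 19]
  [11] addr=0x4e blk=19 s=3: VC-HIT | VC [27, 23]
  [12] addr=0x1b blk=6 s=2: MISS | VC [27, 23, 10]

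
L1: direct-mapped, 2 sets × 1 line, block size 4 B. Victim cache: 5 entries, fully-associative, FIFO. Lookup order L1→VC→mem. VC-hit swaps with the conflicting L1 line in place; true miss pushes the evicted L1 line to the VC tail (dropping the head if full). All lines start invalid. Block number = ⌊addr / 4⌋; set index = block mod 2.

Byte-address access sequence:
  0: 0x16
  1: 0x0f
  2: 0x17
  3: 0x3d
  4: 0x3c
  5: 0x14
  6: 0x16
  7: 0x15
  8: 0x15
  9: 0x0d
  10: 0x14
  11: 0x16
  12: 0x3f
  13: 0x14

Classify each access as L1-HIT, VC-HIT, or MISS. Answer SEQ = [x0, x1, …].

#0 0x16→b5/s1 MISS; vc=[]
#1 0xf→b3/s1 MISS; vc=[5]
#2 0x17→b5/s1 VC-HIT; vc=[3]
#3 0x3d→b15/s1 MISS; vc=[3,5]
#4 0x3c→b15/s1 L1-HIT; vc=[3,5]
#5 0x14→b5/s1 VC-HIT; vc=[3,15]
#6 0x16→b5/s1 L1-HIT; vc=[3,15]
#7 0x15→b5/s1 L1-HIT; vc=[3,15]
#8 0x15→b5/s1 L1-HIT; vc=[3,15]
#9 0xd→b3/s1 VC-HIT; vc=[5,15]
#10 0x14→b5/s1 VC-HIT; vc=[3,15]
#11 0x16→b5/s1 L1-HIT; vc=[3,15]
#12 0x3f→b15/s1 VC-HIT; vc=[3,5]
#13 0x14→b5/s1 VC-HIT; vc=[3,15]

SEQ = [MISS, MISS, VC-HIT, MISS, L1-HIT, VC-HIT, L1-HIT, L1-HIT, L1-HIT, VC-HIT, VC-HIT, L1-HIT, VC-HIT, VC-HIT]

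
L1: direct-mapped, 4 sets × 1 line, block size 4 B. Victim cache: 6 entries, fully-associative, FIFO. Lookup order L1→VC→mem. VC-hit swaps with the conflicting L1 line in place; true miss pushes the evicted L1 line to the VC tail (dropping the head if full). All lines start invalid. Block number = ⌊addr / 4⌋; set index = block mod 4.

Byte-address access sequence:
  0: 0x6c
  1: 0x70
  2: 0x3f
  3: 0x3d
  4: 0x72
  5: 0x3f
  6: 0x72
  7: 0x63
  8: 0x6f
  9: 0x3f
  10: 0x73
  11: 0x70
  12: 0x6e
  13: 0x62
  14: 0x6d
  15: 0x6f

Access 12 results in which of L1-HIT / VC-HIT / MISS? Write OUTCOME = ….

  [0] addr=0x6c blk=27 s=3: MISS | VC []
  [1] addr=0x70 blk=28 s=0: MISS | VC []
  [2] addr=0x3f blk=15 s=3: MISS | VC [27]
  [3] addr=0x3d blk=15 s=3: L1-HIT | VC [27]
  [4] addr=0x72 blk=28 s=0: L1-HIT | VC [27]
  [5] addr=0x3f blk=15 s=3: L1-HIT | VC [27]
  [6] addr=0x72 blk=28 s=0: L1-HIT | VC [27]
  [7] addr=0x63 blk=24 s=0: MISS | VC [27, 28]
  [8] addr=0x6f blk=27 s=3: VC-HIT | VC [15, 28]
  [9] addr=0x3f blk=15 s=3: VC-HIT | VC [27, 28]
  [10] addr=0x73 blk=28 s=0: VC-HIT | VC [27, 24]
  [11] addr=0x70 blk=28 s=0: L1-HIT | VC [27, 24]
  [12] addr=0x6e blk=27 s=3: VC-HIT | VC [15, 24]
  [13] addr=0x62 blk=24 s=0: VC-HIT | VC [15, 28]
  [14] addr=0x6d blk=27 s=3: L1-HIT | VC [15, 28]
  [15] addr=0x6f blk=27 s=3: L1-HIT | VC [15, 28]

OUTCOME = VC-HIT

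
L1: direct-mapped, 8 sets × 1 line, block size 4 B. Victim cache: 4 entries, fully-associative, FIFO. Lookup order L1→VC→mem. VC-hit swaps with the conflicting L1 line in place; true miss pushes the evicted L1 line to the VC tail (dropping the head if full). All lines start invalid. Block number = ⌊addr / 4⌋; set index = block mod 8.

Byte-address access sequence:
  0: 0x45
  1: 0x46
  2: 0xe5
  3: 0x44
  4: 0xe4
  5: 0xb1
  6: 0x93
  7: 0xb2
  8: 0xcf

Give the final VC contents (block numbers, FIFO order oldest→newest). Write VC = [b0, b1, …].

0: 0x45 (blk 17, set 1) → MISS  vc=[]
1: 0x46 (blk 17, set 1) → L1-HIT  vc=[]
2: 0xe5 (blk 57, set 1) → MISS  vc=[17]
3: 0x44 (blk 17, set 1) → VC-HIT  vc=[57]
4: 0xe4 (blk 57, set 1) → VC-HIT  vc=[17]
5: 0xb1 (blk 44, set 4) → MISS  vc=[17]
6: 0x93 (blk 36, set 4) → MISS  vc=[17, 44]
7: 0xb2 (blk 44, set 4) → VC-HIT  vc=[17, 36]
8: 0xcf (blk 51, set 3) → MISS  vc=[17, 36]

VC = [17, 36]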